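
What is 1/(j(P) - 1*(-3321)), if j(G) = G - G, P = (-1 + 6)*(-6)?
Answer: 1/3321 ≈ 0.00030111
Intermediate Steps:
P = -30 (P = 5*(-6) = -30)
j(G) = 0
1/(j(P) - 1*(-3321)) = 1/(0 - 1*(-3321)) = 1/(0 + 3321) = 1/3321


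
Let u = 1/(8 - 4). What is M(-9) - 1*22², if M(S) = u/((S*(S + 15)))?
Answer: -104545/216 ≈ -484.00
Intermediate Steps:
u = ¼ (u = 1/4 = ¼ ≈ 0.25000)
M(S) = 1/(4*S*(15 + S)) (M(S) = 1/(4*((S*(S + 15)))) = 1/(4*((S*(15 + S)))) = (1/(S*(15 + S)))/4 = 1/(4*S*(15 + S)))
M(-9) - 1*22² = (¼)/(-9*(15 - 9)) - 1*22² = (¼)*(-⅑)/6 - 1*484 = (¼)*(-⅑)*(⅙) - 484 = -1/216 - 484 = -104545/216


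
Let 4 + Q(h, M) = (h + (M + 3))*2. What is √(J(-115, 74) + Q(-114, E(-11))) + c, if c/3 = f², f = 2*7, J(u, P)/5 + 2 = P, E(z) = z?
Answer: 588 + 4*√7 ≈ 598.58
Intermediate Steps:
J(u, P) = -10 + 5*P
f = 14
Q(h, M) = 2 + 2*M + 2*h (Q(h, M) = -4 + (h + (M + 3))*2 = -4 + (h + (3 + M))*2 = -4 + (3 + M + h)*2 = -4 + (6 + 2*M + 2*h) = 2 + 2*M + 2*h)
c = 588 (c = 3*14² = 3*196 = 588)
√(J(-115, 74) + Q(-114, E(-11))) + c = √((-10 + 5*74) + (2 + 2*(-11) + 2*(-114))) + 588 = √((-10 + 370) + (2 - 22 - 228)) + 588 = √(360 - 248) + 588 = √112 + 588 = 4*√7 + 588 = 588 + 4*√7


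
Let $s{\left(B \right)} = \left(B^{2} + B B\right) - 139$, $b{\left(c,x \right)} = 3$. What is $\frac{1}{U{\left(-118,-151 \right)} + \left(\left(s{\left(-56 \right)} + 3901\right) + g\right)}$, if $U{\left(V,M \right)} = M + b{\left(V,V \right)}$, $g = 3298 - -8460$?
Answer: $\frac{1}{21644} \approx 4.6202 \cdot 10^{-5}$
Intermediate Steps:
$g = 11758$ ($g = 3298 + 8460 = 11758$)
$s{\left(B \right)} = -139 + 2 B^{2}$ ($s{\left(B \right)} = \left(B^{2} + B^{2}\right) - 139 = 2 B^{2} - 139 = -139 + 2 B^{2}$)
$U{\left(V,M \right)} = 3 + M$ ($U{\left(V,M \right)} = M + 3 = 3 + M$)
$\frac{1}{U{\left(-118,-151 \right)} + \left(\left(s{\left(-56 \right)} + 3901\right) + g\right)} = \frac{1}{\left(3 - 151\right) + \left(\left(\left(-139 + 2 \left(-56\right)^{2}\right) + 3901\right) + 11758\right)} = \frac{1}{-148 + \left(\left(\left(-139 + 2 \cdot 3136\right) + 3901\right) + 11758\right)} = \frac{1}{-148 + \left(\left(\left(-139 + 6272\right) + 3901\right) + 11758\right)} = \frac{1}{-148 + \left(\left(6133 + 3901\right) + 11758\right)} = \frac{1}{-148 + \left(10034 + 11758\right)} = \frac{1}{-148 + 21792} = \frac{1}{21644}$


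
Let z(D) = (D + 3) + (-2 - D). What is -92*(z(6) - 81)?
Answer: 7360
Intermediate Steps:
z(D) = 1 (z(D) = (3 + D) + (-2 - D) = 1)
-92*(z(6) - 81) = -92*(1 - 81) = -92*(-80) = 7360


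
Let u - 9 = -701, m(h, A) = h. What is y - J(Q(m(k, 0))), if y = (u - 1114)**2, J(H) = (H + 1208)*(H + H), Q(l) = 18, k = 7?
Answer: 3217500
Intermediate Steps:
u = -692 (u = 9 - 701 = -692)
J(H) = 2*H*(1208 + H) (J(H) = (1208 + H)*(2*H) = 2*H*(1208 + H))
y = 3261636 (y = (-692 - 1114)**2 = (-1806)**2 = 3261636)
y - J(Q(m(k, 0))) = 3261636 - 2*18*(1208 + 18) = 3261636 - 2*18*1226 = 3261636 - 1*44136 = 3261636 - 44136 = 3217500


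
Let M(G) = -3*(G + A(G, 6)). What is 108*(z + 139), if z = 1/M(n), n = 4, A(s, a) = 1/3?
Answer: 195048/13 ≈ 15004.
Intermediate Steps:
A(s, a) = ⅓
M(G) = -1 - 3*G (M(G) = -3*(G + ⅓) = -3*(⅓ + G) = -1 - 3*G)
z = -1/13 (z = 1/(-1 - 3*4) = 1/(-1 - 12) = 1/(-13) = -1/13 ≈ -0.076923)
108*(z + 139) = 108*(-1/13 + 139) = 108*(1806/13) = 195048/13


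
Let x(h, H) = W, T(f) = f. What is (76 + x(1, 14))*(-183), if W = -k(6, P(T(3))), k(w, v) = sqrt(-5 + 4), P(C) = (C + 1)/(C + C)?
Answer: -13908 + 183*I ≈ -13908.0 + 183.0*I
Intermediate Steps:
P(C) = (1 + C)/(2*C) (P(C) = (1 + C)/((2*C)) = (1 + C)*(1/(2*C)) = (1 + C)/(2*C))
k(w, v) = I (k(w, v) = sqrt(-1) = I)
W = -I ≈ -1.0*I
x(h, H) = -I
(76 + x(1, 14))*(-183) = (76 - I)*(-183) = -13908 + 183*I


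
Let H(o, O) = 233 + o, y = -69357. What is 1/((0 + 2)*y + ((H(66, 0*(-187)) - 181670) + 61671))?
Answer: -1/258414 ≈ -3.8698e-6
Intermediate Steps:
1/((0 + 2)*y + ((H(66, 0*(-187)) - 181670) + 61671)) = 1/((0 + 2)*(-69357) + (((233 + 66) - 181670) + 61671)) = 1/(2*(-69357) + ((299 - 181670) + 61671)) = 1/(-138714 + (-181371 + 61671)) = 1/(-138714 - 119700) = 1/(-258414) = -1/258414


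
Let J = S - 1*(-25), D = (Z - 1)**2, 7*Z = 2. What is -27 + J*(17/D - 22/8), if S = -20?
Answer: 2517/20 ≈ 125.85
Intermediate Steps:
Z = 2/7 (Z = (1/7)*2 = 2/7 ≈ 0.28571)
D = 25/49 (D = (2/7 - 1)**2 = (-5/7)**2 = 25/49 ≈ 0.51020)
J = 5 (J = -20 - 1*(-25) = -20 + 25 = 5)
-27 + J*(17/D - 22/8) = -27 + 5*(17/(25/49) - 22/8) = -27 + 5*(17*(49/25) - 22*1/8) = -27 + 5*(833/25 - 11/4) = -27 + 5*(3057/100) = -27 + 3057/20 = 2517/20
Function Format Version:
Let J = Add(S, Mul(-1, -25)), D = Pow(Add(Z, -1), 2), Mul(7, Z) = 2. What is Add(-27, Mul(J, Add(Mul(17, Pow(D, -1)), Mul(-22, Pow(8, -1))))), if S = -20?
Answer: Rational(2517, 20) ≈ 125.85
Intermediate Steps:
Z = Rational(2, 7) (Z = Mul(Rational(1, 7), 2) = Rational(2, 7) ≈ 0.28571)
D = Rational(25, 49) (D = Pow(Add(Rational(2, 7), -1), 2) = Pow(Rational(-5, 7), 2) = Rational(25, 49) ≈ 0.51020)
J = 5 (J = Add(-20, Mul(-1, -25)) = Add(-20, 25) = 5)
Add(-27, Mul(J, Add(Mul(17, Pow(D, -1)), Mul(-22, Pow(8, -1))))) = Add(-27, Mul(5, Add(Mul(17, Pow(Rational(25, 49), -1)), Mul(-22, Pow(8, -1))))) = Add(-27, Mul(5, Add(Mul(17, Rational(49, 25)), Mul(-22, Rational(1, 8))))) = Add(-27, Mul(5, Add(Rational(833, 25), Rational(-11, 4)))) = Add(-27, Mul(5, Rational(3057, 100))) = Add(-27, Rational(3057, 20)) = Rational(2517, 20)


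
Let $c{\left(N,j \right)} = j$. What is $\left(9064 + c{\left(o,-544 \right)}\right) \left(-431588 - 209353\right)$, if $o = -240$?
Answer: $-5460817320$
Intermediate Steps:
$\left(9064 + c{\left(o,-544 \right)}\right) \left(-431588 - 209353\right) = \left(9064 - 544\right) \left(-431588 - 209353\right) = 8520 \left(-640941\right) = -5460817320$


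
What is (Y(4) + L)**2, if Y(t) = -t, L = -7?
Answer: 121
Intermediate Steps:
(Y(4) + L)**2 = (-1*4 - 7)**2 = (-4 - 7)**2 = (-11)**2 = 121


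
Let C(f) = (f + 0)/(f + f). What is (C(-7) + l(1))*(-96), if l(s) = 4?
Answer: -432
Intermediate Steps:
C(f) = ½ (C(f) = f/((2*f)) = f*(1/(2*f)) = ½)
(C(-7) + l(1))*(-96) = (½ + 4)*(-96) = (9/2)*(-96) = -432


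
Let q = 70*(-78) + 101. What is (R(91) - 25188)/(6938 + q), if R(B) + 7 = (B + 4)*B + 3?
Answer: -16547/1579 ≈ -10.479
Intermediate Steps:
q = -5359 (q = -5460 + 101 = -5359)
R(B) = -4 + B*(4 + B) (R(B) = -7 + ((B + 4)*B + 3) = -7 + ((4 + B)*B + 3) = -7 + (B*(4 + B) + 3) = -7 + (3 + B*(4 + B)) = -4 + B*(4 + B))
(R(91) - 25188)/(6938 + q) = ((-4 + 91² + 4*91) - 25188)/(6938 - 5359) = ((-4 + 8281 + 364) - 25188)/1579 = (8641 - 25188)*(1/1579) = -16547*1/1579 = -16547/1579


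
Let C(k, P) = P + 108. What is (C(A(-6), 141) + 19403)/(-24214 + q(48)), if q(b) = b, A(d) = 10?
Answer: -9826/12083 ≈ -0.81321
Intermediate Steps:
C(k, P) = 108 + P
(C(A(-6), 141) + 19403)/(-24214 + q(48)) = ((108 + 141) + 19403)/(-24214 + 48) = (249 + 19403)/(-24166) = 19652*(-1/24166) = -9826/12083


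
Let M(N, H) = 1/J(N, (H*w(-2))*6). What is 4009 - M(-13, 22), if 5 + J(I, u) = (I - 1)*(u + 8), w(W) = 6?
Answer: 44920846/11205 ≈ 4009.0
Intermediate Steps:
J(I, u) = -5 + (-1 + I)*(8 + u) (J(I, u) = -5 + (I - 1)*(u + 8) = -5 + (-1 + I)*(8 + u))
M(N, H) = 1/(-13 - 36*H + 8*N + 36*H*N) (M(N, H) = 1/(-13 - H*6*6 + 8*N + N*((H*6)*6)) = 1/(-13 - 6*H*6 + 8*N + N*((6*H)*6)) = 1/(-13 - 36*H + 8*N + N*(36*H)) = 1/(-13 - 36*H + 8*N + 36*H*N))
4009 - M(-13, 22) = 4009 - 1/(-13 - 36*22 + 8*(-13) + 36*22*(-13)) = 4009 - 1/(-13 - 792 - 104 - 10296) = 4009 - 1/(-11205) = 4009 - 1*(-1/11205) = 4009 + 1/11205 = 44920846/11205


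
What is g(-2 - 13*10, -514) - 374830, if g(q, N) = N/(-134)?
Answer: -25113353/67 ≈ -3.7483e+5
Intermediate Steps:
g(q, N) = -N/134 (g(q, N) = N*(-1/134) = -N/134)
g(-2 - 13*10, -514) - 374830 = -1/134*(-514) - 374830 = 257/67 - 374830 = -25113353/67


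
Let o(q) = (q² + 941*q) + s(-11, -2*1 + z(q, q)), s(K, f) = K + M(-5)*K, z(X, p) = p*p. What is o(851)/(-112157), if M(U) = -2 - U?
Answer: -1524948/112157 ≈ -13.597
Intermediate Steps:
z(X, p) = p²
s(K, f) = 4*K (s(K, f) = K + (-2 - 1*(-5))*K = K + (-2 + 5)*K = K + 3*K = 4*K)
o(q) = -44 + q² + 941*q (o(q) = (q² + 941*q) + 4*(-11) = (q² + 941*q) - 44 = -44 + q² + 941*q)
o(851)/(-112157) = (-44 + 851² + 941*851)/(-112157) = (-44 + 724201 + 800791)*(-1/112157) = 1524948*(-1/112157) = -1524948/112157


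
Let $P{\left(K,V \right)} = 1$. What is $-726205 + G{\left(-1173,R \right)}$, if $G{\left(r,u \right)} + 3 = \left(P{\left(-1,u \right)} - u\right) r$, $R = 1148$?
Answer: $619223$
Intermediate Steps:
$G{\left(r,u \right)} = -3 + r \left(1 - u\right)$ ($G{\left(r,u \right)} = -3 + \left(1 - u\right) r = -3 + r \left(1 - u\right)$)
$-726205 + G{\left(-1173,R \right)} = -726205 - \left(1176 - 1346604\right) = -726205 - -1345428 = -726205 + 1345428 = 619223$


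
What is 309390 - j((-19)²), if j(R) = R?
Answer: 309029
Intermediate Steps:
309390 - j((-19)²) = 309390 - 1*(-19)² = 309390 - 1*361 = 309390 - 361 = 309029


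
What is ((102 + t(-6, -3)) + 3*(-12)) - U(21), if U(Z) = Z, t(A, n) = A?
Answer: 39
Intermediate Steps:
((102 + t(-6, -3)) + 3*(-12)) - U(21) = ((102 - 6) + 3*(-12)) - 1*21 = (96 - 36) - 21 = 60 - 21 = 39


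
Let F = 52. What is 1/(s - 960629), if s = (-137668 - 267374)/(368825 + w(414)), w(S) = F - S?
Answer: -122821/117985549423 ≈ -1.0410e-6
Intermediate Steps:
w(S) = 52 - S
s = -135014/122821 (s = (-137668 - 267374)/(368825 + (52 - 1*414)) = -405042/(368825 + (52 - 414)) = -405042/(368825 - 362) = -405042/368463 = -405042*1/368463 = -135014/122821 ≈ -1.0993)
1/(s - 960629) = 1/(-135014/122821 - 960629) = 1/(-117985549423/122821) = -122821/117985549423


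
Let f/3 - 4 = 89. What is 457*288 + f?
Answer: 131895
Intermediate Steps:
f = 279 (f = 12 + 3*89 = 12 + 267 = 279)
457*288 + f = 457*288 + 279 = 131616 + 279 = 131895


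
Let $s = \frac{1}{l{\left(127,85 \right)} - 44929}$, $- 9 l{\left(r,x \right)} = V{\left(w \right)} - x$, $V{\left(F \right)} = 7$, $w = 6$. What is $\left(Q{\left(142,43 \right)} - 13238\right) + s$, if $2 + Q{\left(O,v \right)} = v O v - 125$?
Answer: $\frac{33581497870}{134761} \approx 2.4919 \cdot 10^{5}$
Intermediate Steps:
$Q{\left(O,v \right)} = -127 + O v^{2}$ ($Q{\left(O,v \right)} = -2 + \left(v O v - 125\right) = -2 + \left(O v v - 125\right) = -2 + \left(O v^{2} - 125\right) = -2 + \left(-125 + O v^{2}\right) = -127 + O v^{2}$)
$l{\left(r,x \right)} = - \frac{7}{9} + \frac{x}{9}$ ($l{\left(r,x \right)} = - \frac{7 - x}{9} = - \frac{7}{9} + \frac{x}{9}$)
$s = - \frac{3}{134761}$ ($s = \frac{1}{\left(- \frac{7}{9} + \frac{1}{9} \cdot 85\right) - 44929} = \frac{1}{\left(- \frac{7}{9} + \frac{85}{9}\right) - 44929} = \frac{1}{\frac{26}{3} - 44929} = \frac{1}{- \frac{134761}{3}} = - \frac{3}{134761} \approx -2.2262 \cdot 10^{-5}$)
$\left(Q{\left(142,43 \right)} - 13238\right) + s = \left(\left(-127 + 142 \cdot 43^{2}\right) - 13238\right) - \frac{3}{134761} = \left(\left(-127 + 142 \cdot 1849\right) - 13238\right) - \frac{3}{134761} = \left(\left(-127 + 262558\right) - 13238\right) - \frac{3}{134761} = \left(262431 - 13238\right) - \frac{3}{134761} = 249193 - \frac{3}{134761} = \frac{33581497870}{134761}$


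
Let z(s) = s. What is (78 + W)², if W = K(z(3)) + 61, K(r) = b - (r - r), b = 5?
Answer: 20736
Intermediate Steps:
K(r) = 5 (K(r) = 5 - (r - r) = 5 - 1*0 = 5 + 0 = 5)
W = 66 (W = 5 + 61 = 66)
(78 + W)² = (78 + 66)² = 144² = 20736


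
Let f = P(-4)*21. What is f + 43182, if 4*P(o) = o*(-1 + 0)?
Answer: 43203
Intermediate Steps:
P(o) = -o/4 (P(o) = (o*(-1 + 0))/4 = (o*(-1))/4 = (-o)/4 = -o/4)
f = 21 (f = -¼*(-4)*21 = 1*21 = 21)
f + 43182 = 21 + 43182 = 43203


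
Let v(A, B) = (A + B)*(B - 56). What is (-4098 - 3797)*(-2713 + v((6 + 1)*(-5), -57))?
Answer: -60657285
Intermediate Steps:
v(A, B) = (-56 + B)*(A + B) (v(A, B) = (A + B)*(-56 + B) = (-56 + B)*(A + B))
(-4098 - 3797)*(-2713 + v((6 + 1)*(-5), -57)) = (-4098 - 3797)*(-2713 + ((-57)**2 - 56*(6 + 1)*(-5) - 56*(-57) + ((6 + 1)*(-5))*(-57))) = -7895*(-2713 + (3249 - 392*(-5) + 3192 + (7*(-5))*(-57))) = -7895*(-2713 + (3249 - 56*(-35) + 3192 - 35*(-57))) = -7895*(-2713 + (3249 + 1960 + 3192 + 1995)) = -7895*(-2713 + 10396) = -7895*7683 = -60657285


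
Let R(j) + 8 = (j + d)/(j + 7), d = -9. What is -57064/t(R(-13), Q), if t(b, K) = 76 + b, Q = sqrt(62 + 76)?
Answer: -171192/215 ≈ -796.24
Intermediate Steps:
R(j) = -8 + (-9 + j)/(7 + j) (R(j) = -8 + (j - 9)/(j + 7) = -8 + (-9 + j)/(7 + j))
Q = sqrt(138) ≈ 11.747
-57064/t(R(-13), Q) = -57064/(76 + (-65 - 7*(-13))/(7 - 13)) = -57064/(76 + (-65 + 91)/(-6)) = -57064/(76 - 1/6*26) = -57064/(76 - 13/3) = -57064/215/3 = -57064*3/215 = -171192/215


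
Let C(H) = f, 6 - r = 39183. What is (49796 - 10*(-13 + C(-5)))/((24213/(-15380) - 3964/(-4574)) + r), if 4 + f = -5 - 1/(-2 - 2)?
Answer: -1759177849810/1378039040591 ≈ -1.2766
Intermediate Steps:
r = -39177 (r = 6 - 1*39183 = 6 - 39183 = -39177)
f = -35/4 (f = -4 + (-5 - 1/(-2 - 2)) = -4 + (-5 - 1/(-4)) = -4 + (-5 - 1*(-1/4)) = -4 + (-5 + 1/4) = -4 - 19/4 = -35/4 ≈ -8.7500)
C(H) = -35/4
(49796 - 10*(-13 + C(-5)))/((24213/(-15380) - 3964/(-4574)) + r) = (49796 - 10*(-13 - 35/4))/((24213/(-15380) - 3964/(-4574)) - 39177) = (49796 - 10*(-87/4))/((24213*(-1/15380) - 3964*(-1/4574)) - 39177) = (49796 + 435/2)/((-24213/15380 + 1982/2287) - 39177) = 100027/(2*(-24891971/35174060 - 39177)) = 100027/(2*(-1378039040591/35174060)) = (100027/2)*(-35174060/1378039040591) = -1759177849810/1378039040591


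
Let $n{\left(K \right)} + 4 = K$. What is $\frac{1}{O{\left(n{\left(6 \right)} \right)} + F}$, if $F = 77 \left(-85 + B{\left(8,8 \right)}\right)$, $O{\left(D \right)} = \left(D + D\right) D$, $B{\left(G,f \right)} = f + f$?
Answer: $- \frac{1}{5305} \approx -0.0001885$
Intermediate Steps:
$B{\left(G,f \right)} = 2 f$
$n{\left(K \right)} = -4 + K$
$O{\left(D \right)} = 2 D^{2}$ ($O{\left(D \right)} = 2 D D = 2 D^{2}$)
$F = -5313$ ($F = 77 \left(-85 + 2 \cdot 8\right) = 77 \left(-85 + 16\right) = 77 \left(-69\right) = -5313$)
$\frac{1}{O{\left(n{\left(6 \right)} \right)} + F} = \frac{1}{2 \left(-4 + 6\right)^{2} - 5313} = \frac{1}{2 \cdot 2^{2} - 5313} = \frac{1}{2 \cdot 4 - 5313} = \frac{1}{8 - 5313} = \frac{1}{-5305} = - \frac{1}{5305}$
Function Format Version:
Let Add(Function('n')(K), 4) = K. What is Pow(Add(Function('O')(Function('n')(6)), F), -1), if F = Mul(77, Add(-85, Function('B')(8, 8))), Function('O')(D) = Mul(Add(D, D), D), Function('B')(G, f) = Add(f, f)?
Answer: Rational(-1, 5305) ≈ -0.00018850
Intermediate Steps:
Function('B')(G, f) = Mul(2, f)
Function('n')(K) = Add(-4, K)
Function('O')(D) = Mul(2, Pow(D, 2)) (Function('O')(D) = Mul(Mul(2, D), D) = Mul(2, Pow(D, 2)))
F = -5313 (F = Mul(77, Add(-85, Mul(2, 8))) = Mul(77, Add(-85, 16)) = Mul(77, -69) = -5313)
Pow(Add(Function('O')(Function('n')(6)), F), -1) = Pow(Add(Mul(2, Pow(Add(-4, 6), 2)), -5313), -1) = Pow(Add(Mul(2, Pow(2, 2)), -5313), -1) = Pow(Add(Mul(2, 4), -5313), -1) = Pow(Add(8, -5313), -1) = Pow(-5305, -1) = Rational(-1, 5305)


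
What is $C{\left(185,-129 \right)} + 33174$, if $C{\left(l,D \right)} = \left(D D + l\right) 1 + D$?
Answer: $49871$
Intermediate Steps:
$C{\left(l,D \right)} = D + l + D^{2}$ ($C{\left(l,D \right)} = \left(D^{2} + l\right) 1 + D = \left(l + D^{2}\right) 1 + D = \left(l + D^{2}\right) + D = D + l + D^{2}$)
$C{\left(185,-129 \right)} + 33174 = \left(-129 + 185 + \left(-129\right)^{2}\right) + 33174 = \left(-129 + 185 + 16641\right) + 33174 = 16697 + 33174 = 49871$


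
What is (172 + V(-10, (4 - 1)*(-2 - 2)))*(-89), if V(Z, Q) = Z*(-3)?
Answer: -17978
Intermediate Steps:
V(Z, Q) = -3*Z
(172 + V(-10, (4 - 1)*(-2 - 2)))*(-89) = (172 - 3*(-10))*(-89) = (172 + 30)*(-89) = 202*(-89) = -17978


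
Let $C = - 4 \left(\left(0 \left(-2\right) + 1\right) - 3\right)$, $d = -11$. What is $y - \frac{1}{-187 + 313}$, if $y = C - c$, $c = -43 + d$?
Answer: $\frac{7811}{126} \approx 61.992$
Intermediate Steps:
$c = -54$ ($c = -43 - 11 = -54$)
$C = 8$ ($C = - 4 \left(\left(0 + 1\right) - 3\right) = - 4 \left(1 - 3\right) = \left(-4\right) \left(-2\right) = 8$)
$y = 62$ ($y = 8 - -54 = 8 + 54 = 62$)
$y - \frac{1}{-187 + 313} = 62 - \frac{1}{-187 + 313} = 62 - \frac{1}{126} = \frac{7811}{126}$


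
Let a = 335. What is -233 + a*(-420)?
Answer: -140933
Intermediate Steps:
-233 + a*(-420) = -233 + 335*(-420) = -233 - 140700 = -140933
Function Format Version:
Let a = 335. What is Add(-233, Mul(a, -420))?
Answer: -140933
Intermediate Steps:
Add(-233, Mul(a, -420)) = Add(-233, Mul(335, -420)) = Add(-233, -140700) = -140933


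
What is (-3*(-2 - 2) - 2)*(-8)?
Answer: -80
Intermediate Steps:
(-3*(-2 - 2) - 2)*(-8) = (-3*(-4) - 2)*(-8) = (12 - 2)*(-8) = 10*(-8) = -80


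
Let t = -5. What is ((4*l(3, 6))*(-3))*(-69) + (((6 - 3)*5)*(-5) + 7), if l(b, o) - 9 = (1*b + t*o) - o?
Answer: -19940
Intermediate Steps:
l(b, o) = 9 + b - 6*o (l(b, o) = 9 + ((1*b - 5*o) - o) = 9 + ((b - 5*o) - o) = 9 + (b - 6*o) = 9 + b - 6*o)
((4*l(3, 6))*(-3))*(-69) + (((6 - 3)*5)*(-5) + 7) = ((4*(9 + 3 - 6*6))*(-3))*(-69) + (((6 - 3)*5)*(-5) + 7) = ((4*(9 + 3 - 36))*(-3))*(-69) + ((3*5)*(-5) + 7) = ((4*(-24))*(-3))*(-69) + (15*(-5) + 7) = -96*(-3)*(-69) + (-75 + 7) = 288*(-69) - 68 = -19872 - 68 = -19940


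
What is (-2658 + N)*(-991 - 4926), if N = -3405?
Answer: 35874771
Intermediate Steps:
(-2658 + N)*(-991 - 4926) = (-2658 - 3405)*(-991 - 4926) = -6063*(-5917) = 35874771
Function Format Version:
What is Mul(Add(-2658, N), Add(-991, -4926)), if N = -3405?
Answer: 35874771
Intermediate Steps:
Mul(Add(-2658, N), Add(-991, -4926)) = Mul(Add(-2658, -3405), Add(-991, -4926)) = Mul(-6063, -5917) = 35874771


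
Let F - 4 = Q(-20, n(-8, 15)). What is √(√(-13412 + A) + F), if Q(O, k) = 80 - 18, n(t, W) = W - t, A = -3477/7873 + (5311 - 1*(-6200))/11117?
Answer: √(505591367014000146 + 87524141*I*√102737745327062910518)/87524141 ≈ 9.9823 + 5.8006*I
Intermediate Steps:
A = 51972294/87524141 (A = -3477*1/7873 + (5311 + 6200)*(1/11117) = -3477/7873 + 11511*(1/11117) = -3477/7873 + 11511/11117 = 51972294/87524141 ≈ 0.59381)
Q(O, k) = 62
F = 66 (F = 4 + 62 = 66)
√(√(-13412 + A) + F) = √(√(-13412 + 51972294/87524141) + 66) = √(√(-1173821806798/87524141) + 66) = √(I*√102737745327062910518/87524141 + 66) = √(66 + I*√102737745327062910518/87524141)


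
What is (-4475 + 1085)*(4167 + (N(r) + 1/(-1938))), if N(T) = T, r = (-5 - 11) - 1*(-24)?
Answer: -4571499185/323 ≈ -1.4153e+7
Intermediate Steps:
r = 8 (r = -16 + 24 = 8)
(-4475 + 1085)*(4167 + (N(r) + 1/(-1938))) = (-4475 + 1085)*(4167 + (8 + 1/(-1938))) = -3390*(4167 + (8 - 1/1938)) = -3390*(4167 + 15503/1938) = -3390*8091149/1938 = -4571499185/323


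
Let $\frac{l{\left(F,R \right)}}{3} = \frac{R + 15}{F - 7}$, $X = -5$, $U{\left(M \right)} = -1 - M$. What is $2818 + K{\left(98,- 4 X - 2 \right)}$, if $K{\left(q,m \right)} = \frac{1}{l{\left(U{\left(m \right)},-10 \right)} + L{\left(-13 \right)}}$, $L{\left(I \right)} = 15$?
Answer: $\frac{1056776}{375} \approx 2818.1$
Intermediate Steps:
$l{\left(F,R \right)} = \frac{3 \left(15 + R\right)}{-7 + F}$ ($l{\left(F,R \right)} = 3 \frac{R + 15}{F - 7} = 3 \frac{15 + R}{-7 + F} = \frac{3 \left(15 + R\right)}{-7 + F}$)
$K{\left(q,m \right)} = \frac{1}{15 + \frac{15}{-8 - m}}$ ($K{\left(q,m \right)} = \frac{1}{\frac{3 \left(15 - 10\right)}{-7 - \left(1 + m\right)} + 15} = \frac{1}{3 \frac{1}{-8 - m} 5 + 15} = \frac{1}{\frac{15}{-8 - m} + 15} = \frac{1}{15 + \frac{15}{-8 - m}}$)
$2818 + K{\left(98,- 4 X - 2 \right)} = 2818 + \frac{8 - -18}{15 \left(7 - -18\right)} = 2818 + \frac{8 + \left(20 - 2\right)}{15 \left(7 + \left(20 - 2\right)\right)} = 2818 + \frac{8 + 18}{15 \left(7 + 18\right)} = 2818 + \frac{1}{15} \cdot \frac{1}{25} \cdot 26 = 2818 + \frac{26}{375} = \frac{1056776}{375}$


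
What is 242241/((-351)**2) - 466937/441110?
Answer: 16442607391/18115064370 ≈ 0.90768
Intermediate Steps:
242241/((-351)**2) - 466937/441110 = 242241/123201 - 466937*1/441110 = 242241*(1/123201) - 466937/441110 = 80747/41067 - 466937/441110 = 16442607391/18115064370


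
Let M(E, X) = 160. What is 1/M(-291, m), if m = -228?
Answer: 1/160 ≈ 0.0062500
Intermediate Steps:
1/M(-291, m) = 1/160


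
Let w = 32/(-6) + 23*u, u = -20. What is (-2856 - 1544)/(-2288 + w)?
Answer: 660/413 ≈ 1.5981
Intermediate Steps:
w = -1396/3 (w = 32/(-6) + 23*(-20) = 32*(-⅙) - 460 = -16/3 - 460 = -1396/3 ≈ -465.33)
(-2856 - 1544)/(-2288 + w) = (-2856 - 1544)/(-2288 - 1396/3) = -4400/(-8260/3) = -4400*(-3/8260) = 660/413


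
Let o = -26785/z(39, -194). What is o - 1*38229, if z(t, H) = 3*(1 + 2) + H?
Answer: -1409116/37 ≈ -38084.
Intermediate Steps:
z(t, H) = 9 + H (z(t, H) = 3*3 + H = 9 + H)
o = 5357/37 (o = -26785/(9 - 194) = -26785/(-185) = -26785*(-1/185) = 5357/37 ≈ 144.78)
o - 1*38229 = 5357/37 - 1*38229 = 5357/37 - 38229 = -1409116/37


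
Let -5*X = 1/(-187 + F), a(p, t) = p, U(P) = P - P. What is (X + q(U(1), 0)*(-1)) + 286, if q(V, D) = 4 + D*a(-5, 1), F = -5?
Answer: 270721/960 ≈ 282.00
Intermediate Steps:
U(P) = 0
X = 1/960 (X = -1/(5*(-187 - 5)) = -⅕/(-192) = -⅕*(-1/192) = 1/960 ≈ 0.0010417)
q(V, D) = 4 - 5*D (q(V, D) = 4 + D*(-5) = 4 - 5*D)
(X + q(U(1), 0)*(-1)) + 286 = (1/960 + (4 - 5*0)*(-1)) + 286 = (1/960 + (4 + 0)*(-1)) + 286 = (1/960 + 4*(-1)) + 286 = (1/960 - 4) + 286 = -3839/960 + 286 = 270721/960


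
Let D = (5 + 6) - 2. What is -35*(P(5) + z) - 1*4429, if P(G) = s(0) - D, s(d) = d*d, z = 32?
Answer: -5234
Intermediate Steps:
s(d) = d²
D = 9 (D = 11 - 2 = 9)
P(G) = -9 (P(G) = 0² - 1*9 = 0 - 9 = -9)
-35*(P(5) + z) - 1*4429 = -35*(-9 + 32) - 1*4429 = -35*23 - 4429 = -805 - 4429 = -5234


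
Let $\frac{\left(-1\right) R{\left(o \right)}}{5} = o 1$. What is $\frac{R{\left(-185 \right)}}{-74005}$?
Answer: $- \frac{185}{14801} \approx -0.012499$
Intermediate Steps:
$R{\left(o \right)} = - 5 o$ ($R{\left(o \right)} = - 5 o 1 = - 5 o$)
$\frac{R{\left(-185 \right)}}{-74005} = \frac{\left(-5\right) \left(-185\right)}{-74005} = 925 \left(- \frac{1}{74005}\right) = - \frac{185}{14801}$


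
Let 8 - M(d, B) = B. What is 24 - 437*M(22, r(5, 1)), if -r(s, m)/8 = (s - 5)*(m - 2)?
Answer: -3472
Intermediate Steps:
r(s, m) = -8*(-5 + s)*(-2 + m) (r(s, m) = -8*(s - 5)*(m - 2) = -8*(-5 + s)*(-2 + m))
M(d, B) = 8 - B
24 - 437*M(22, r(5, 1)) = 24 - 437*(8 - (-80 + 16*5 + 40*1 - 8*1*5)) = 24 - 437*(8 - (-80 + 80 + 40 - 40)) = 24 - 437*(8 - 1*0) = 24 - 437*(8 + 0) = 24 - 437*8 = 24 - 3496 = -3472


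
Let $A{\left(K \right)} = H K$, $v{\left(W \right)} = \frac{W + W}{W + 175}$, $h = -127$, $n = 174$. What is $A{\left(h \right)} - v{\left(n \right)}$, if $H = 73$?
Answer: $- \frac{3235927}{349} \approx -9272.0$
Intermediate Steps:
$v{\left(W \right)} = \frac{2 W}{175 + W}$
$A{\left(K \right)} = 73 K$
$A{\left(h \right)} - v{\left(n \right)} = 73 \left(-127\right) - 2 \cdot 174 \frac{1}{175 + 174} = -9271 - 2 \cdot 174 \cdot \frac{1}{349} = -9271 - \frac{348}{349} = - \frac{3235927}{349}$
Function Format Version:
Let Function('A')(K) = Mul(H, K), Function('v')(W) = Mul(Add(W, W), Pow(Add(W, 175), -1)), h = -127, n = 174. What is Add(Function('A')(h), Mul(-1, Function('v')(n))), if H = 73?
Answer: Rational(-3235927, 349) ≈ -9272.0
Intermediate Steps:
Function('v')(W) = Mul(2, W, Pow(Add(175, W), -1)) (Function('v')(W) = Mul(Mul(2, W), Pow(Add(175, W), -1)) = Mul(2, W, Pow(Add(175, W), -1)))
Function('A')(K) = Mul(73, K)
Add(Function('A')(h), Mul(-1, Function('v')(n))) = Add(Mul(73, -127), Mul(-1, Mul(2, 174, Pow(Add(175, 174), -1)))) = Add(-9271, Mul(-1, Mul(2, 174, Pow(349, -1)))) = Add(-9271, Mul(-1, Mul(2, 174, Rational(1, 349)))) = Add(-9271, Mul(-1, Rational(348, 349))) = Add(-9271, Rational(-348, 349)) = Rational(-3235927, 349)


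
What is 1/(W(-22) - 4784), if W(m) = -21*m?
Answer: -1/4322 ≈ -0.00023137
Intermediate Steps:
1/(W(-22) - 4784) = 1/(-21*(-22) - 4784) = 1/(462 - 4784) = 1/(-4322) = -1/4322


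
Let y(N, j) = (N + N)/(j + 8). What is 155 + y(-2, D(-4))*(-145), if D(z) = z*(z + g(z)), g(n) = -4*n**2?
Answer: 2199/14 ≈ 157.07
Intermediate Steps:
D(z) = z*(z - 4*z**2)
y(N, j) = 2*N/(8 + j) (y(N, j) = (2*N)/(8 + j) = 2*N/(8 + j))
155 + y(-2, D(-4))*(-145) = 155 + (2*(-2)/(8 + (-4)**2*(1 - 4*(-4))))*(-145) = 155 + (2*(-2)/(8 + 16*(1 + 16)))*(-145) = 155 + (2*(-2)/(8 + 16*17))*(-145) = 155 + (2*(-2)/(8 + 272))*(-145) = 155 + (2*(-2)/280)*(-145) = 155 + (2*(-2)*(1/280))*(-145) = 155 - 1/70*(-145) = 155 + 29/14 = 2199/14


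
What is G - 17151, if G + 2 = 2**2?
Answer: -17149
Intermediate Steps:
G = 2 (G = -2 + 2**2 = -2 + 4 = 2)
G - 17151 = 2 - 17151 = -17149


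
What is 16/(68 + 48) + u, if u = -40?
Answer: -1156/29 ≈ -39.862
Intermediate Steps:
16/(68 + 48) + u = 16/(68 + 48) - 40 = 16/116 - 40 = 16*(1/116) - 40 = 4/29 - 40 = -1156/29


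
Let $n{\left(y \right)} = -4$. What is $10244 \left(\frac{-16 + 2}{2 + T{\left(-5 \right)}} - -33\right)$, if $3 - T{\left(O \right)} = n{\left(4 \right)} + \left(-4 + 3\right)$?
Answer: $\frac{1618552}{5} \approx 3.2371 \cdot 10^{5}$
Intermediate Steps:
$T{\left(O \right)} = 8$ ($T{\left(O \right)} = 3 - \left(-4 + \left(-4 + 3\right)\right) = 3 - \left(-4 - 1\right) = 3 - -5 = 3 + 5 = 8$)
$10244 \left(\frac{-16 + 2}{2 + T{\left(-5 \right)}} - -33\right) = 10244 \left(\frac{-16 + 2}{2 + 8} - -33\right) = 10244 \left(- \frac{14}{10} + 33\right) = 10244 \left(\left(-14\right) \frac{1}{10} + 33\right) = 10244 \left(- \frac{7}{5} + 33\right) = 10244 \cdot \frac{158}{5} = \frac{1618552}{5}$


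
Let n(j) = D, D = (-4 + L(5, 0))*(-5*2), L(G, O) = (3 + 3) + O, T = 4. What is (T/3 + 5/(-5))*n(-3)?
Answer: -20/3 ≈ -6.6667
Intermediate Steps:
L(G, O) = 6 + O
D = -20 (D = (-4 + (6 + 0))*(-5*2) = (-4 + 6)*(-10) = 2*(-10) = -20)
n(j) = -20
(T/3 + 5/(-5))*n(-3) = (4/3 + 5/(-5))*(-20) = (4*(⅓) + 5*(-⅕))*(-20) = (4/3 - 1)*(-20) = (⅓)*(-20) = -20/3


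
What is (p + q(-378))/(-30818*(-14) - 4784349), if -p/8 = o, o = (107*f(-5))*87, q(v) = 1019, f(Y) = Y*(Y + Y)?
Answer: 3722581/4352897 ≈ 0.85520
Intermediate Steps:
f(Y) = 2*Y² (f(Y) = Y*(2*Y) = 2*Y²)
o = 465450 (o = (107*(2*(-5)²))*87 = (107*(2*25))*87 = (107*50)*87 = 5350*87 = 465450)
p = -3723600 (p = -8*465450 = -3723600)
(p + q(-378))/(-30818*(-14) - 4784349) = (-3723600 + 1019)/(-30818*(-14) - 4784349) = -3722581/(431452 - 4784349) = -3722581/(-4352897) = -3722581*(-1/4352897) = 3722581/4352897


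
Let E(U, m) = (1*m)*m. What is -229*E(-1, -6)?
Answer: -8244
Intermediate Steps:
E(U, m) = m**2 (E(U, m) = m*m = m**2)
-229*E(-1, -6) = -229*(-6)**2 = -229*36 = -8244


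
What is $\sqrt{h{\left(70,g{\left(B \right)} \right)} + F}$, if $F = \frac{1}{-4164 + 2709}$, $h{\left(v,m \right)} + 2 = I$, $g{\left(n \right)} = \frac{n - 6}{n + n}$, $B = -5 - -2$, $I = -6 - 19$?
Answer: $\frac{i \sqrt{57161130}}{1455} \approx 5.1962 i$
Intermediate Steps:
$I = -25$ ($I = -6 - 19 = -25$)
$B = -3$ ($B = -5 + 2 = -3$)
$g{\left(n \right)} = \frac{-6 + n}{2 n}$
$h{\left(v,m \right)} = -27$ ($h{\left(v,m \right)} = -2 - 25 = -27$)
$F = - \frac{1}{1455}$ ($F = \frac{1}{-1455} = - \frac{1}{1455} \approx -0.00068729$)
$\sqrt{h{\left(70,g{\left(B \right)} \right)} + F} = \sqrt{-27 - \frac{1}{1455}} = \sqrt{- \frac{39286}{1455}} = \frac{i \sqrt{57161130}}{1455}$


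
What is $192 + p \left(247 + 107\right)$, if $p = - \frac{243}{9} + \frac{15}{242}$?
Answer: $- \frac{1130631}{121} \approx -9344.1$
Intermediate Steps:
$p = - \frac{6519}{242}$ ($p = \left(-243\right) \frac{1}{9} + 15 \cdot \frac{1}{242} = -27 + \frac{15}{242} = - \frac{6519}{242} \approx -26.938$)
$192 + p \left(247 + 107\right) = 192 - \frac{6519 \left(247 + 107\right)}{242} = 192 - \frac{1153863}{121} = - \frac{1130631}{121}$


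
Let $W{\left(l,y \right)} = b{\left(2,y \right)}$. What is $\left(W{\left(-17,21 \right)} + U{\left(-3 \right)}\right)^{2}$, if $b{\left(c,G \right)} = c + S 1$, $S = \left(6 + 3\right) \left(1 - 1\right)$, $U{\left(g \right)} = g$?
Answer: $1$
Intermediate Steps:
$S = 0$ ($S = 9 \cdot 0 = 0$)
$b{\left(c,G \right)} = c$ ($b{\left(c,G \right)} = c + 0 \cdot 1 = c + 0 = c$)
$W{\left(l,y \right)} = 2$
$\left(W{\left(-17,21 \right)} + U{\left(-3 \right)}\right)^{2} = \left(2 - 3\right)^{2} = \left(-1\right)^{2} = 1$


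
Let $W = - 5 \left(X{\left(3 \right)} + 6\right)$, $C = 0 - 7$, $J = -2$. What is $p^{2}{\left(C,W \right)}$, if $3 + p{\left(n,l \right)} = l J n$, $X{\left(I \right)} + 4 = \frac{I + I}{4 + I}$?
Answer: $41209$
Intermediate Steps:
$C = -7$
$X{\left(I \right)} = -4 + \frac{2 I}{4 + I}$ ($X{\left(I \right)} = -4 + \frac{I + I}{4 + I} = -4 + \frac{2 I}{4 + I}$)
$W = - \frac{100}{7}$ ($W = - 5 \left(\frac{2 \left(-8 - 3\right)}{4 + 3} + 6\right) = - 5 \left(\frac{2 \left(-8 - 3\right)}{7} + 6\right) = - 5 \left(2 \cdot \frac{1}{7} \left(-11\right) + 6\right) = - 5 \left(- \frac{22}{7} + 6\right) = \left(-5\right) \frac{20}{7} = - \frac{100}{7} \approx -14.286$)
$p{\left(n,l \right)} = -3 - 2 l n$ ($p{\left(n,l \right)} = -3 + l \left(-2\right) n = -3 + - 2 l n = -3 - 2 l n$)
$p^{2}{\left(C,W \right)} = \left(-3 - \left(- \frac{200}{7}\right) \left(-7\right)\right)^{2} = \left(-3 - 200\right)^{2} = \left(-203\right)^{2} = 41209$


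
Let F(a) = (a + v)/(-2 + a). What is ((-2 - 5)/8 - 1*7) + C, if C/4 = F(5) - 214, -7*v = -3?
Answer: -143915/168 ≈ -856.64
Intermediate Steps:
v = 3/7 (v = -1/7*(-3) = 3/7 ≈ 0.42857)
F(a) = (3/7 + a)/(-2 + a) (F(a) = (a + 3/7)/(-2 + a) = (3/7 + a)/(-2 + a))
C = -17824/21 (C = 4*((3/7 + 5)/(-2 + 5) - 214) = 4*((38/7)/3 - 214) = 4*((1/3)*(38/7) - 214) = 4*(38/21 - 214) = 4*(-4456/21) = -17824/21 ≈ -848.76)
((-2 - 5)/8 - 1*7) + C = ((-2 - 5)/8 - 1*7) - 17824/21 = ((1/8)*(-7) - 7) - 17824/21 = (-7/8 - 7) - 17824/21 = -63/8 - 17824/21 = -143915/168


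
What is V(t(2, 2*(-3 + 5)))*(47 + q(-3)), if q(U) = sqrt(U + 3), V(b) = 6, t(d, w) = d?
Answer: 282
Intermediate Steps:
q(U) = sqrt(3 + U)
V(t(2, 2*(-3 + 5)))*(47 + q(-3)) = 6*(47 + sqrt(3 - 3)) = 6*(47 + sqrt(0)) = 6*(47 + 0) = 6*47 = 282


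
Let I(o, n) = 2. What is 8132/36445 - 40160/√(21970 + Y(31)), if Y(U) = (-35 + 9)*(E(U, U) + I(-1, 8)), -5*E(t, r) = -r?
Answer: 8132/36445 - 10040*√33995/6799 ≈ -272.04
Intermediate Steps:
E(t, r) = r/5 (E(t, r) = -(-1)*r/5 = r/5)
Y(U) = -52 - 26*U/5 (Y(U) = (-35 + 9)*(U/5 + 2) = -26*(2 + U/5) = -52 - 26*U/5)
8132/36445 - 40160/√(21970 + Y(31)) = 8132/36445 - 40160/√(21970 + (-52 - 26/5*31)) = 8132*(1/36445) - 40160/√(21970 + (-52 - 806/5)) = 8132/36445 - 40160/√(21970 - 1066/5) = 8132/36445 - 40160*√33995/27196 = 8132/36445 - 10040*√33995/6799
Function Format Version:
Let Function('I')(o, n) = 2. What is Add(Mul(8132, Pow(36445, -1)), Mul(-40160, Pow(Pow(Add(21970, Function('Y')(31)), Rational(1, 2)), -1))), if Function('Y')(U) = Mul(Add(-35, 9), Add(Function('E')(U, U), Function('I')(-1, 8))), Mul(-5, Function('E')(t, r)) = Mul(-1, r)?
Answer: Add(Rational(8132, 36445), Mul(Rational(-10040, 6799), Pow(33995, Rational(1, 2)))) ≈ -272.04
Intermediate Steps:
Function('E')(t, r) = Mul(Rational(1, 5), r) (Function('E')(t, r) = Mul(Rational(-1, 5), Mul(-1, r)) = Mul(Rational(1, 5), r))
Function('Y')(U) = Add(-52, Mul(Rational(-26, 5), U)) (Function('Y')(U) = Mul(Add(-35, 9), Add(Mul(Rational(1, 5), U), 2)) = Mul(-26, Add(2, Mul(Rational(1, 5), U))) = Add(-52, Mul(Rational(-26, 5), U)))
Add(Mul(8132, Pow(36445, -1)), Mul(-40160, Pow(Pow(Add(21970, Function('Y')(31)), Rational(1, 2)), -1))) = Add(Mul(8132, Pow(36445, -1)), Mul(-40160, Pow(Pow(Add(21970, Add(-52, Mul(Rational(-26, 5), 31))), Rational(1, 2)), -1))) = Add(Mul(8132, Rational(1, 36445)), Mul(-40160, Pow(Pow(Add(21970, Add(-52, Rational(-806, 5))), Rational(1, 2)), -1))) = Add(Rational(8132, 36445), Mul(-40160, Pow(Pow(Add(21970, Rational(-1066, 5)), Rational(1, 2)), -1))) = Add(Rational(8132, 36445), Mul(-40160, Pow(Pow(Rational(108784, 5), Rational(1, 2)), -1))) = Add(Rational(8132, 36445), Mul(-40160, Pow(Mul(Rational(4, 5), Pow(33995, Rational(1, 2))), -1))) = Add(Rational(8132, 36445), Mul(-40160, Mul(Rational(1, 27196), Pow(33995, Rational(1, 2))))) = Add(Rational(8132, 36445), Mul(Rational(-10040, 6799), Pow(33995, Rational(1, 2))))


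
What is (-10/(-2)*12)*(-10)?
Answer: -600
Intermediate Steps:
(-10/(-2)*12)*(-10) = (-10*(-½)*12)*(-10) = (5*12)*(-10) = 60*(-10) = -600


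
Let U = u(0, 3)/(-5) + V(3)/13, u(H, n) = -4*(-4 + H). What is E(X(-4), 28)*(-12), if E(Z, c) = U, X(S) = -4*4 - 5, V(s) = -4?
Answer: 2736/65 ≈ 42.092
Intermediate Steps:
u(H, n) = 16 - 4*H
X(S) = -21 (X(S) = -16 - 5 = -21)
U = -228/65 (U = (16 - 4*0)/(-5) - 4/13 = (16 + 0)*(-⅕) - 4*1/13 = 16*(-⅕) - 4/13 = -16/5 - 4/13 = -228/65 ≈ -3.5077)
E(Z, c) = -228/65
E(X(-4), 28)*(-12) = -228/65*(-12) = 2736/65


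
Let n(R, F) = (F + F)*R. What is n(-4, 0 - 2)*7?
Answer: 112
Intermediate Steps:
n(R, F) = 2*F*R (n(R, F) = (2*F)*R = 2*F*R)
n(-4, 0 - 2)*7 = (2*(0 - 2)*(-4))*7 = (2*(-2)*(-4))*7 = 16*7 = 112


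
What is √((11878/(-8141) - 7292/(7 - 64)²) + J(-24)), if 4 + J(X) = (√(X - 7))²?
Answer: I*√8334019926869/464037 ≈ 6.2212*I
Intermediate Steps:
J(X) = -11 + X (J(X) = -4 + (√(X - 7))² = -4 + (√(-7 + X))² = -4 + (-7 + X) = -11 + X)
√((11878/(-8141) - 7292/(7 - 64)²) + J(-24)) = √((11878/(-8141) - 7292/(7 - 64)²) + (-11 - 24)) = √((11878*(-1/8141) - 7292/((-57)²)) - 35) = √((-11878/8141 - 7292/3249) - 35) = √(-97955794/26450109 - 35) = √(-1023709609/26450109) = I*√8334019926869/464037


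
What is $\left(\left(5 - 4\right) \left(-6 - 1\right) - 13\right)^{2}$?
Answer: $400$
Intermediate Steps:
$\left(\left(5 - 4\right) \left(-6 - 1\right) - 13\right)^{2} = \left(1 \left(-7\right) - 13\right)^{2} = \left(-7 - 13\right)^{2} = \left(-20\right)^{2} = 400$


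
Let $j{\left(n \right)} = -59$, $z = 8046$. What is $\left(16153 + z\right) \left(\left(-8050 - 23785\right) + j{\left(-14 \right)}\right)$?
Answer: $-771802906$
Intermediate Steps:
$\left(16153 + z\right) \left(\left(-8050 - 23785\right) + j{\left(-14 \right)}\right) = \left(16153 + 8046\right) \left(\left(-8050 - 23785\right) - 59\right) = 24199 \left(-31835 - 59\right) = 24199 \left(-31894\right) = -771802906$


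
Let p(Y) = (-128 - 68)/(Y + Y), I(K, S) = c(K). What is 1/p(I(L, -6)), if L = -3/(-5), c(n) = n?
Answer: -3/490 ≈ -0.0061224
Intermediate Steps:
L = ⅗ (L = -3*(-⅕) = ⅗ ≈ 0.60000)
I(K, S) = K
p(Y) = -98/Y (p(Y) = -196*1/(2*Y) = -98/Y)
1/p(I(L, -6)) = 1/(-98/⅗) = 1/(-98*5/3) = 1/(-490/3) = -3/490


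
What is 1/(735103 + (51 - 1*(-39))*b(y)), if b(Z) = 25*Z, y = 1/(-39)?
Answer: 13/9555589 ≈ 1.3605e-6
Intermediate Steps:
y = -1/39 ≈ -0.025641
1/(735103 + (51 - 1*(-39))*b(y)) = 1/(735103 + (51 - 1*(-39))*(25*(-1/39))) = 1/(735103 + (51 + 39)*(-25/39)) = 1/(735103 + 90*(-25/39)) = 1/(735103 - 750/13) = 1/(9555589/13) = 13/9555589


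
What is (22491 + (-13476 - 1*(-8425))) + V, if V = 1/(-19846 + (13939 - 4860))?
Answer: 187776479/10767 ≈ 17440.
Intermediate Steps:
V = -1/10767 (V = 1/(-19846 + 9079) = 1/(-10767) = -1/10767 ≈ -9.2876e-5)
(22491 + (-13476 - 1*(-8425))) + V = (22491 + (-13476 - 1*(-8425))) - 1/10767 = (22491 + (-13476 + 8425)) - 1/10767 = (22491 - 5051) - 1/10767 = 17440 - 1/10767 = 187776479/10767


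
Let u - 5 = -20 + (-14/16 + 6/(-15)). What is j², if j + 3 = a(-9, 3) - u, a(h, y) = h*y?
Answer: 301401/1600 ≈ 188.38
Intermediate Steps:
u = -651/40 (u = 5 + (-20 + (-14/16 + 6/(-15))) = 5 + (-20 + (-14*1/16 + 6*(-1/15))) = 5 + (-20 + (-7/8 - ⅖)) = 5 + (-20 - 51/40) = 5 - 851/40 = -651/40 ≈ -16.275)
j = -549/40 (j = -3 + (-9*3 - 1*(-651/40)) = -3 + (-27 + 651/40) = -3 - 429/40 = -549/40 ≈ -13.725)
j² = (-549/40)² = 301401/1600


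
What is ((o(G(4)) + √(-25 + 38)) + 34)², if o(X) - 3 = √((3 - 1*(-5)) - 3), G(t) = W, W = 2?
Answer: (37 + √5 + √13)² ≈ 1835.4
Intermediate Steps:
G(t) = 2
o(X) = 3 + √5 (o(X) = 3 + √((3 - 1*(-5)) - 3) = 3 + √((3 + 5) - 3) = 3 + √(8 - 3) = 3 + √5)
((o(G(4)) + √(-25 + 38)) + 34)² = (((3 + √5) + √(-25 + 38)) + 34)² = (((3 + √5) + √13) + 34)² = ((3 + √5 + √13) + 34)² = (37 + √5 + √13)²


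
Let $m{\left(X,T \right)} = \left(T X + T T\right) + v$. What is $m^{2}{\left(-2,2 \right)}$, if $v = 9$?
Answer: $81$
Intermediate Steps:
$m{\left(X,T \right)} = 9 + T^{2} + T X$ ($m{\left(X,T \right)} = \left(T X + T T\right) + 9 = \left(T X + T^{2}\right) + 9 = \left(T^{2} + T X\right) + 9 = 9 + T^{2} + T X$)
$m^{2}{\left(-2,2 \right)} = \left(9 + 2^{2} + 2 \left(-2\right)\right)^{2} = \left(9 + 4 - 4\right)^{2} = 9^{2} = 81$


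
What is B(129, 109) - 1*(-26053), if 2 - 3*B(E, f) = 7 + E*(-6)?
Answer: 78928/3 ≈ 26309.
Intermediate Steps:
B(E, f) = -5/3 + 2*E (B(E, f) = 2/3 - (7 + E*(-6))/3 = 2/3 - (7 - 6*E)/3 = 2/3 + (-7/3 + 2*E) = -5/3 + 2*E)
B(129, 109) - 1*(-26053) = (-5/3 + 2*129) - 1*(-26053) = (-5/3 + 258) + 26053 = 769/3 + 26053 = 78928/3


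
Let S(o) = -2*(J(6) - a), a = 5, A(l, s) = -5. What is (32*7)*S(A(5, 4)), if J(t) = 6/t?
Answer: 1792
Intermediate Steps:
S(o) = 8 (S(o) = -2*(6/6 - 1*5) = -2*(6*(⅙) - 5) = -2*(1 - 5) = -2*(-4) = 8)
(32*7)*S(A(5, 4)) = (32*7)*8 = 224*8 = 1792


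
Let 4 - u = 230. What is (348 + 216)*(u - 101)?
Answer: -184428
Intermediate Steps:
u = -226 (u = 4 - 1*230 = 4 - 230 = -226)
(348 + 216)*(u - 101) = (348 + 216)*(-226 - 101) = 564*(-327) = -184428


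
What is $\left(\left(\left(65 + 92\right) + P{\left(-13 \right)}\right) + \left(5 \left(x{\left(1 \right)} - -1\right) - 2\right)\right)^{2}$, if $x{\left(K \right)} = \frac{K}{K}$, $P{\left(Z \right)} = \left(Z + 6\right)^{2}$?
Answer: $45796$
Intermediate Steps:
$P{\left(Z \right)} = \left(6 + Z\right)^{2}$
$x{\left(K \right)} = 1$
$\left(\left(\left(65 + 92\right) + P{\left(-13 \right)}\right) + \left(5 \left(x{\left(1 \right)} - -1\right) - 2\right)\right)^{2} = \left(\left(\left(65 + 92\right) + \left(6 - 13\right)^{2}\right) + \left(5 \left(1 - -1\right) - 2\right)\right)^{2} = \left(\left(157 + \left(-7\right)^{2}\right) + \left(5 \left(1 + 1\right) - 2\right)\right)^{2} = \left(\left(157 + 49\right) + \left(5 \cdot 2 - 2\right)\right)^{2} = \left(206 + \left(10 - 2\right)\right)^{2} = \left(206 + 8\right)^{2} = 214^{2} = 45796$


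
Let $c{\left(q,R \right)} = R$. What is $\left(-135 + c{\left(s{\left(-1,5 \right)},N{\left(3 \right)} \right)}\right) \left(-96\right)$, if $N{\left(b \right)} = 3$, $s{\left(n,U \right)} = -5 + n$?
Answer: $12672$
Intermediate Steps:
$\left(-135 + c{\left(s{\left(-1,5 \right)},N{\left(3 \right)} \right)}\right) \left(-96\right) = \left(-135 + 3\right) \left(-96\right) = \left(-132\right) \left(-96\right) = 12672$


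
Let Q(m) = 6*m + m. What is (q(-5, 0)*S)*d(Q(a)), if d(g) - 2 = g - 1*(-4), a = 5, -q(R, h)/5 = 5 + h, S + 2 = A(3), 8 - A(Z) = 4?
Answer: -2050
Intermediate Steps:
A(Z) = 4 (A(Z) = 8 - 1*4 = 8 - 4 = 4)
S = 2 (S = -2 + 4 = 2)
q(R, h) = -25 - 5*h (q(R, h) = -5*(5 + h) = -25 - 5*h)
Q(m) = 7*m
d(g) = 6 + g (d(g) = 2 + (g - 1*(-4)) = 2 + (g + 4) = 2 + (4 + g) = 6 + g)
(q(-5, 0)*S)*d(Q(a)) = ((-25 - 5*0)*2)*(6 + 7*5) = ((-25 + 0)*2)*(6 + 35) = -25*2*41 = -50*41 = -2050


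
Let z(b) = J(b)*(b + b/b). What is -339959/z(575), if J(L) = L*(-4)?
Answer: 339959/1324800 ≈ 0.25661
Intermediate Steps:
J(L) = -4*L
z(b) = -4*b*(1 + b) (z(b) = (-4*b)*(b + b/b) = (-4*b)*(b + 1) = (-4*b)*(1 + b) = -4*b*(1 + b))
-339959/z(575) = -339959*(-1/(2300*(1 + 575))) = -339959/((-4*575*576)) = -339959/(-1324800) = -339959*(-1/1324800) = 339959/1324800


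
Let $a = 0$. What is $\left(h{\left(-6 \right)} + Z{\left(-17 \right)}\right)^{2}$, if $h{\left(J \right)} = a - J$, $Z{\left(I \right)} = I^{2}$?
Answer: $87025$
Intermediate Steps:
$h{\left(J \right)} = - J$ ($h{\left(J \right)} = 0 - J = - J$)
$\left(h{\left(-6 \right)} + Z{\left(-17 \right)}\right)^{2} = \left(\left(-1\right) \left(-6\right) + \left(-17\right)^{2}\right)^{2} = \left(6 + 289\right)^{2} = 295^{2} = 87025$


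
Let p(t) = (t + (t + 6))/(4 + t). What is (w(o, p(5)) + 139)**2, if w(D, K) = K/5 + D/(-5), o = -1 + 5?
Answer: 1555009/81 ≈ 19198.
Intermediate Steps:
o = 4
p(t) = (6 + 2*t)/(4 + t) (p(t) = (t + (6 + t))/(4 + t) = (6 + 2*t)/(4 + t))
w(D, K) = -D/5 + K/5 (w(D, K) = K*(1/5) + D*(-1/5) = K/5 - D/5 = -D/5 + K/5)
(w(o, p(5)) + 139)**2 = ((-1/5*4 + (2*(3 + 5)/(4 + 5))/5) + 139)**2 = ((-4/5 + (2*8/9)/5) + 139)**2 = ((-4/5 + (2*(1/9)*8)/5) + 139)**2 = ((-4/5 + (1/5)*(16/9)) + 139)**2 = ((-4/5 + 16/45) + 139)**2 = (-4/9 + 139)**2 = (1247/9)**2 = 1555009/81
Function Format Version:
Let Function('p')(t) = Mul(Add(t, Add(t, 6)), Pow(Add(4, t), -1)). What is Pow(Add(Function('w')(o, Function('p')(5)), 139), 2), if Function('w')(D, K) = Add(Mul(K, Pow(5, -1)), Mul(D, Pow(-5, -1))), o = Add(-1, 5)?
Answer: Rational(1555009, 81) ≈ 19198.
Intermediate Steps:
o = 4
Function('p')(t) = Mul(Pow(Add(4, t), -1), Add(6, Mul(2, t))) (Function('p')(t) = Mul(Add(t, Add(6, t)), Pow(Add(4, t), -1)) = Mul(Add(6, Mul(2, t)), Pow(Add(4, t), -1)) = Mul(Pow(Add(4, t), -1), Add(6, Mul(2, t))))
Function('w')(D, K) = Add(Mul(Rational(-1, 5), D), Mul(Rational(1, 5), K)) (Function('w')(D, K) = Add(Mul(K, Rational(1, 5)), Mul(D, Rational(-1, 5))) = Add(Mul(Rational(1, 5), K), Mul(Rational(-1, 5), D)) = Add(Mul(Rational(-1, 5), D), Mul(Rational(1, 5), K)))
Pow(Add(Function('w')(o, Function('p')(5)), 139), 2) = Pow(Add(Add(Mul(Rational(-1, 5), 4), Mul(Rational(1, 5), Mul(2, Pow(Add(4, 5), -1), Add(3, 5)))), 139), 2) = Pow(Add(Add(Rational(-4, 5), Mul(Rational(1, 5), Mul(2, Pow(9, -1), 8))), 139), 2) = Pow(Add(Add(Rational(-4, 5), Mul(Rational(1, 5), Mul(2, Rational(1, 9), 8))), 139), 2) = Pow(Add(Add(Rational(-4, 5), Mul(Rational(1, 5), Rational(16, 9))), 139), 2) = Pow(Add(Add(Rational(-4, 5), Rational(16, 45)), 139), 2) = Pow(Add(Rational(-4, 9), 139), 2) = Pow(Rational(1247, 9), 2) = Rational(1555009, 81)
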